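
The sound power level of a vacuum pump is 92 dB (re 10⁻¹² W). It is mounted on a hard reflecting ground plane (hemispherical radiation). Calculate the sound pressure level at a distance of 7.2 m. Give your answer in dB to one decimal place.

Free-field hemispherical radiation: L_p = L_w − 10·log₁₀(2π·r²), r = 7.2 m.
2π·r² = 325.7 m², 10·log₁₀ of that is 25.128 dB.
L_p = 92 − 25.128 = 66.87 dB.

66.9 dB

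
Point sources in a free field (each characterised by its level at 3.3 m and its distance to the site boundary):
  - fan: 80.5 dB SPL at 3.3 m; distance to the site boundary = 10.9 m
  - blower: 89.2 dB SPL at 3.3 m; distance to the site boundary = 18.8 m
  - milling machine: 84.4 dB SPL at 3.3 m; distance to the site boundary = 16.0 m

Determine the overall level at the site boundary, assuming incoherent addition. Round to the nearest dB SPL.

77 dB SPL

Apply inverse-square spreading to bring every level to the receiver, then sum 10^(L/10).
fan: 80.5 − 20·log₁₀(10.9/3.3) = 80.5 − 10.38 = 70.12 dB SPL.
blower: 89.2 − 20·log₁₀(18.8/3.3) = 89.2 − 15.11 = 74.09 dB SPL.
milling machine: 84.4 − 20·log₁₀(16.0/3.3) = 84.4 − 13.71 = 70.69 dB SPL.
Σ 10^(L/10) = 4.763e+07 → L_total = 10·log₁₀(4.763e+07) = 76.78 dB SPL.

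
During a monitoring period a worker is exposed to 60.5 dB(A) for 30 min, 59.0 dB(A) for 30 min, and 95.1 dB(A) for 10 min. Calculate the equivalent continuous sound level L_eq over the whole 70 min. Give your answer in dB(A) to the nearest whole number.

L_eq = 10·log₁₀[(1/T)·Σ tᵢ·10^(Lᵢ/10)] with T = 70 min.
Σ tᵢ·10^(Lᵢ/10) = 30·10^(60.5/10) + 30·10^(59.0/10) + 10·10^(95.1/10) = 3.242e+10.
L_eq = 10·log₁₀(3.242e+10/70) = 86.66 dB(A).

87 dB(A)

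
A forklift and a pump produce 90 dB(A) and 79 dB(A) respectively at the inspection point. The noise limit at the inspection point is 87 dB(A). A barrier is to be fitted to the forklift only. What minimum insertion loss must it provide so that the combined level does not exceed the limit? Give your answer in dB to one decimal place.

3.7 dB

Everything except the forklift sums to 10^(79/10) = 7.943e+07 in linear terms, 79.00 dB(A).
The limit corresponds to 10^(87/10) = 5.012e+08; subtracting the fixed part leaves 4.218e+08 for the forklift, i.e. 86.25 dB(A).
Required insertion loss = 90 − 86.25 = 3.75 dB.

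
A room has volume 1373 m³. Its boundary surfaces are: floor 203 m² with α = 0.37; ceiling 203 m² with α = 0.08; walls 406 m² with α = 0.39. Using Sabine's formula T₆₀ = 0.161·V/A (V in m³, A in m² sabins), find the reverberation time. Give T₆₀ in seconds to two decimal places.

A = Σ Sᵢαᵢ = 203·0.37 + 203·0.08 + 406·0.39 = 249.69 m².
T₆₀ = 0.161 × 1373 / 249.69 = 0.885 s.

0.89 s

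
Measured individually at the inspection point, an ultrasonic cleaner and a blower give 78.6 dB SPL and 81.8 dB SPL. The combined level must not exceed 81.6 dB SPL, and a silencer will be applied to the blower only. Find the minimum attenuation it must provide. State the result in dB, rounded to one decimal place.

The untreated sources together contribute 10^(78.6/10) = 7.244e+07, i.e. 78.60 dB SPL.
The limit corresponds to 10^(81.6/10) = 1.445e+08; subtracting the fixed part leaves 7.210e+07 for the blower, i.e. 78.58 dB SPL.
Required insertion loss = 81.8 − 78.58 = 3.22 dB.

3.2 dB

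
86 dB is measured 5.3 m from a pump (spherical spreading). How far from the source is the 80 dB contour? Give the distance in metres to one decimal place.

For a point source L₁ − L₂ = 20·log₁₀(r₂/r₁), so r₂ = r₁·10^((L₁−L₂)/20).
r₂ = 5.3·10^((86−80)/20) = 5.3·10^(6.0/20) = 10.57 m.

10.6 m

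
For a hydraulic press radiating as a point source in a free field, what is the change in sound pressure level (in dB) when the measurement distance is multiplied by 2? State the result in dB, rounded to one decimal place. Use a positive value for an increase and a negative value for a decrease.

Point-source spreading: ΔL = −20·log₁₀(r₂/r₁).
ΔL = −20·log₁₀(2) = -6.02 dB.

-6.0 dB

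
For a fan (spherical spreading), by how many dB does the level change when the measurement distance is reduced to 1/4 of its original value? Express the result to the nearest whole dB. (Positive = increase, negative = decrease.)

A point source loses 6 dB per doubling of distance; generally ΔL = −20·log₁₀(r₂/r₁).
ΔL = −20·log₁₀(0.25) = +12.04 dB.

+12 dB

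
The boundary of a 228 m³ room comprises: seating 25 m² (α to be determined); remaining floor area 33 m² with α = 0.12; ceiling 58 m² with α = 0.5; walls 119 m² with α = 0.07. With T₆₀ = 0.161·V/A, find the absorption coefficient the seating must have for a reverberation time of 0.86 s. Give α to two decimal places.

A = 0.161·V/T₆₀ = 0.161·228/0.86 = 42.68 m² sabins.
Absorption from the other surfaces = 33·0.12 + 58·0.5 + 119·0.07 = 41.29 m², so the seating must supply 1.39 m² over 25 m².
α = 1.39/25 = 0.056.

0.06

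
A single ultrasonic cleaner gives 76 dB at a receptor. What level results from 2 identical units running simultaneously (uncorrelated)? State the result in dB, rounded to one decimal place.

79.0 dB

L_total = L₁ + 10·log₁₀ N for N identical incoherent sources.
L_total = 76 + 10·log₁₀(2) = 76 + 3.010 = 79.01 dB.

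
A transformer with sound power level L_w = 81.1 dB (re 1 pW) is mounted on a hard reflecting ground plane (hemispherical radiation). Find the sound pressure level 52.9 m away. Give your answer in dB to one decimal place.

L_p = L_w − 10·log₁₀(2π·r²) with r = 52.9 m.
2π·r² = 1.758e+04 m², 10·log₁₀ of that is 42.451 dB.
L_p = 81.1 − 42.451 = 38.65 dB.

38.6 dB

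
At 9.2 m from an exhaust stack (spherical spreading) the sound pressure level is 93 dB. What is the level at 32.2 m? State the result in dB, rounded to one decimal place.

82.1 dB

For a point source, L₂ = L₁ − 20·log₁₀(r₂/r₁).
L₂ = 93 − 20·log₁₀(32.2/9.2) = 93 − 10.881 = 82.12 dB.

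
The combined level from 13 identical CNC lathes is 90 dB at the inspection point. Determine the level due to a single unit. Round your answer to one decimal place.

Dividing the total intensity by 13 lowers the level by 10·log₁₀ 13 = 11.139 dB: L₁ = 90 − 11.139.

78.9 dB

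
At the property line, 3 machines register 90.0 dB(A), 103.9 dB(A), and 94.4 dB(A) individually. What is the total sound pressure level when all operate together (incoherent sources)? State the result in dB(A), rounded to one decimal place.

104.5 dB(A)

Incoherent sources combine by intensity addition: L_total = 10·log₁₀(Σ 10^(L_i/10)).
Σ 10^(L/10) = 10^(90.0/10) + 10^(103.9/10) + 10^(94.4/10) = 2.830e+10.
L_total = 10·log₁₀(2.830e+10) = 104.52 dB(A).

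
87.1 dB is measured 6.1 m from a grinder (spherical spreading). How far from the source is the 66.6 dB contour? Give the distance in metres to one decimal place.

For a point source L₁ − L₂ = 20·log₁₀(r₂/r₁), so r₂ = r₁·10^((L₁−L₂)/20).
r₂ = 6.1·10^((87.1−66.6)/20) = 6.1·10^(20.5/20) = 64.61 m.

64.6 m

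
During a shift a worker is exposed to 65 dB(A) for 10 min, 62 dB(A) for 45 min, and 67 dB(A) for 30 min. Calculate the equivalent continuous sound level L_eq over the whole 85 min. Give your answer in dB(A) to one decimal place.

L_eq = 10·log₁₀[(1/T)·Σ tᵢ·10^(Lᵢ/10)] with T = 85 min.
Σ tᵢ·10^(Lᵢ/10) = 10·10^(65/10) + 45·10^(62/10) + 30·10^(67/10) = 2.533e+08.
L_eq = 10·log₁₀(2.533e+08/85) = 64.74 dB(A).

64.7 dB(A)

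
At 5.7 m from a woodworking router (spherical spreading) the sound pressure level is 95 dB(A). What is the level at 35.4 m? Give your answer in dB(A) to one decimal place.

Point-source attenuation: ΔL = 20·log₁₀(r₂/r₁) = 20·log₁₀(35.4/5.7) = 15.863 dB.
L₂ = 95 − 20·log₁₀(35.4/5.7) = 95 − 15.863 = 79.14 dB(A).

79.1 dB(A)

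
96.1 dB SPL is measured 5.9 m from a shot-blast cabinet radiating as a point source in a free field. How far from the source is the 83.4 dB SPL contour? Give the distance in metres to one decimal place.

For a point source L₁ − L₂ = 20·log₁₀(r₂/r₁), so r₂ = r₁·10^((L₁−L₂)/20).
r₂ = 5.9·10^((96.1−83.4)/20) = 5.9·10^(12.7/20) = 25.46 m.

25.5 m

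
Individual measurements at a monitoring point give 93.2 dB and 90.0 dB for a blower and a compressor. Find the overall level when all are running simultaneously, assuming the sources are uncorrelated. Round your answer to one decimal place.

94.9 dB

For uncorrelated sources the intensities add, so convert each level to linear form, sum, and take 10·log₁₀ of the total.
Σ 10^(L/10) = 10^(93.2/10) + 10^(90.0/10) = 3.089e+09.
L_total = 10·log₁₀(3.089e+09) = 94.90 dB.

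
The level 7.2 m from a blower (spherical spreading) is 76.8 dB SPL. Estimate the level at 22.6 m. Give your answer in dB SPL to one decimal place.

For a point source, L₂ = L₁ − 20·log₁₀(r₂/r₁).
L₂ = 76.8 − 20·log₁₀(22.6/7.2) = 76.8 − 9.936 = 66.86 dB SPL.

66.9 dB SPL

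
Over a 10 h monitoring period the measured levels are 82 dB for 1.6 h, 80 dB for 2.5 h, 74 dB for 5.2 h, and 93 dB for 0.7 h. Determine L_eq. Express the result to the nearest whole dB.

L_eq = 10·log₁₀[(1/T)·Σ tᵢ·10^(Lᵢ/10)] with T = 10 h.
Σ tᵢ·10^(Lᵢ/10) = 1.6·10^(82/10) + 2.5·10^(80/10) + 5.2·10^(74/10) + 0.7·10^(93/10) = 2.031e+09.
L_eq = 10·log₁₀(2.031e+09/10) = 83.08 dB.

83 dB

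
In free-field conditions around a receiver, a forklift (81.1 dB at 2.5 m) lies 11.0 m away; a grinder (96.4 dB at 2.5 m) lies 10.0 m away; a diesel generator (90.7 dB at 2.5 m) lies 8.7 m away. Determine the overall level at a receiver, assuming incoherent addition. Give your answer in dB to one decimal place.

85.8 dB

Propagate each source to the receiver with L = L_ref − 20·log₁₀(r/r_ref), then add intensities.
forklift: 81.1 − 20·log₁₀(11.0/2.5) = 81.1 − 12.87 = 68.23 dB.
grinder: 96.4 − 20·log₁₀(10.0/2.5) = 96.4 − 12.04 = 84.36 dB.
diesel generator: 90.7 − 20·log₁₀(8.7/2.5) = 90.7 − 10.83 = 79.87 dB.
Σ 10^(L/10) = 3.765e+08 → L_total = 10·log₁₀(3.765e+08) = 85.76 dB.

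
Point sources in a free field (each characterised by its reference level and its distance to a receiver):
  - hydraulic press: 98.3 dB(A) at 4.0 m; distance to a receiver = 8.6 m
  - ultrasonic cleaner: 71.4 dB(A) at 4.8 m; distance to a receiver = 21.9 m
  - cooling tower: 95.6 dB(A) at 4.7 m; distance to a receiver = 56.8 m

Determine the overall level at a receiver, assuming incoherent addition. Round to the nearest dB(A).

Apply inverse-square spreading to bring every level to the receiver, then sum 10^(L/10).
hydraulic press: 98.3 − 20·log₁₀(8.6/4.0) = 98.3 − 6.65 = 91.65 dB(A).
ultrasonic cleaner: 71.4 − 20·log₁₀(21.9/4.8) = 71.4 − 13.18 = 58.22 dB(A).
cooling tower: 95.6 − 20·log₁₀(56.8/4.7) = 95.6 − 21.65 = 73.95 dB(A).
Σ 10^(L/10) = 1.488e+09 → L_total = 10·log₁₀(1.488e+09) = 91.73 dB(A).

92 dB(A)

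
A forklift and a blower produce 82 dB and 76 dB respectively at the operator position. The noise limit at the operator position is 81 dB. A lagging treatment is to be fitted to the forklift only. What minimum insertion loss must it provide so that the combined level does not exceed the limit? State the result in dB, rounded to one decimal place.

2.7 dB

Fixed contribution from the other source: Σ 10^(L/10) = 10^(76/10) = 3.981e+07 (76.00 dB).
To meet 81 dB overall, the treated forklift may contribute at most 10^(81/10) − 3.981e+07 = 8.608e+07, i.e. 79.35 dB.
So the forklift must be reduced from 82 to 79.35 dB: IL = 2.65 dB.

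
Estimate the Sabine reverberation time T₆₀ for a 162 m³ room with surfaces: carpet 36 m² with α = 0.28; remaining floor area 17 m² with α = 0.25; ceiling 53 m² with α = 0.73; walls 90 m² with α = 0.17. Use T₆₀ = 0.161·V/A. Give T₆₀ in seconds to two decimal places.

Summing Sᵢαᵢ: 36·0.28 + 17·0.25 + 53·0.73 + 90·0.17 = 68.32 m².
T₆₀ = 0.161·V/A = 0.161·162/68.32 = 0.382 s.

0.38 s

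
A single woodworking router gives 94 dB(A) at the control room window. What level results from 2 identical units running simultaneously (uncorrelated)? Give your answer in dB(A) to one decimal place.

L_total = L₁ + 10·log₁₀ N for N identical incoherent sources.
L_total = 94 + 10·log₁₀(2) = 94 + 3.010 = 97.01 dB(A).

97.0 dB(A)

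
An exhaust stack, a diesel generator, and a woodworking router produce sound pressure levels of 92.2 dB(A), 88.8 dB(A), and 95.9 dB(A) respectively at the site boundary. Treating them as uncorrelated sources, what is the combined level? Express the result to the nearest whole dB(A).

98 dB(A)

For uncorrelated sources the intensities add, so convert each level to linear form, sum, and take 10·log₁₀ of the total.
Σ 10^(L/10) = 10^(92.2/10) + 10^(88.8/10) + 10^(95.9/10) = 6.309e+09.
L_total = 10·log₁₀(6.309e+09) = 98.00 dB(A).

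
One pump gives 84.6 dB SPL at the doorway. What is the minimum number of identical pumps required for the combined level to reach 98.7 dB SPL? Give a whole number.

26

The shortfall is 98.7 − 84.6 = 14.1 dB, and N units add 10·log₁₀ N, so need 10·log₁₀ N ≥ 14.1.
N ≥ 10^(14.1/10) = 25.704, so N = 26.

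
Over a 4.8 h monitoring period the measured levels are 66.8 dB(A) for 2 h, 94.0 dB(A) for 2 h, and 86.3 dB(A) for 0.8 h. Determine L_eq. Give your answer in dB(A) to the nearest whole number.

90 dB(A)

L_eq = 10·log₁₀[(1/T)·Σ tᵢ·10^(Lᵢ/10)] with T = 4.8 h.
Σ tᵢ·10^(Lᵢ/10) = 2·10^(66.8/10) + 2·10^(94.0/10) + 0.8·10^(86.3/10) = 5.375e+09.
L_eq = 10·log₁₀(5.375e+09/4.8) = 90.49 dB(A).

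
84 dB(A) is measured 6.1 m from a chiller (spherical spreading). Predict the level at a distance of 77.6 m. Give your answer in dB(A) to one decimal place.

61.9 dB(A)

For a point source, L₂ = L₁ − 20·log₁₀(r₂/r₁).
L₂ = 84 − 20·log₁₀(77.6/6.1) = 84 − 22.091 = 61.91 dB(A).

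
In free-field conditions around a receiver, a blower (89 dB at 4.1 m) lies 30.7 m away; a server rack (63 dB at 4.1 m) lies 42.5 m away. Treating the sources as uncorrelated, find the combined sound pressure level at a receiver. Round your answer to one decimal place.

First find each source's level at the receiver (point-source: −20·log₁₀(r/r_ref)), then combine on an intensity basis.
blower: 89 − 20·log₁₀(30.7/4.1) = 89 − 17.49 = 71.51 dB.
server rack: 63 − 20·log₁₀(42.5/4.1) = 63 − 20.31 = 42.69 dB.
Σ 10^(L/10) = 1.419e+07 → L_total = 10·log₁₀(1.419e+07) = 71.52 dB.

71.5 dB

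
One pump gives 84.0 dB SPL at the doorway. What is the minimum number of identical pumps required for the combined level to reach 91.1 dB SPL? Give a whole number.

Need L₁ + 10·log₁₀ N ≥ 91.1, i.e. log₁₀ N ≥ 0.71.
N ≥ 10^(7.1/10) = 5.129, so N = 6.

6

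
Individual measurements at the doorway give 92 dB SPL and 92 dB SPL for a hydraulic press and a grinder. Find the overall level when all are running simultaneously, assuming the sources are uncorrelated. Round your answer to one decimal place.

95.0 dB SPL

For uncorrelated sources the intensities add, so convert each level to linear form, sum, and take 10·log₁₀ of the total.
Σ 10^(L/10) = 10^(92/10) + 10^(92/10) = 3.170e+09.
L_total = 10·log₁₀(3.170e+09) = 95.01 dB SPL.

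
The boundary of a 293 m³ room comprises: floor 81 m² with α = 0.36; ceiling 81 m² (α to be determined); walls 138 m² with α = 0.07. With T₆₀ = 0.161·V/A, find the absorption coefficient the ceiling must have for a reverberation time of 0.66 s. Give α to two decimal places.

0.40

Required total absorption A = 0.161·293/0.66 = 71.47 m².
Absorption from the other surfaces = 81·0.36 + 138·0.07 = 38.82 m², so the ceiling must supply 32.65 m² over 81 m².
α = 32.65/81 = 0.403.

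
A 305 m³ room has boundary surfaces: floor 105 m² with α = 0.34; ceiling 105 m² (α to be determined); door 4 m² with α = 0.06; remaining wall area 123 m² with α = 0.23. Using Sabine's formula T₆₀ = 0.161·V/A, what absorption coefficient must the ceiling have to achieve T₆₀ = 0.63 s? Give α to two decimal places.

A = 0.161·V/T₆₀ = 0.161·305/0.63 = 77.94 m² sabins.
Absorption from the other surfaces = 105·0.34 + 4·0.06 + 123·0.23 = 64.23 m², so the ceiling must supply 13.71 m² over 105 m².
α = 13.71/105 = 0.131.

0.13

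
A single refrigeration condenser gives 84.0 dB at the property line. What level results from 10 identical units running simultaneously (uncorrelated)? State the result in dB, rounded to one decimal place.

94.0 dB

L_total = L₁ + 10·log₁₀ N for N identical incoherent sources.
L_total = 84.0 + 10·log₁₀(10) = 84.0 + 10.000 = 94.00 dB.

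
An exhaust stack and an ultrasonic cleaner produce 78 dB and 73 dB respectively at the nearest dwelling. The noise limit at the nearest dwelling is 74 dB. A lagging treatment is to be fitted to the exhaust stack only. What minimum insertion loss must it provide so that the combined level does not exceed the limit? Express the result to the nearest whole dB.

11 dB

Everything except the exhaust stack sums to 10^(73/10) = 1.995e+07 in linear terms, 73.00 dB.
The limit corresponds to 10^(74/10) = 2.512e+07; subtracting the fixed part leaves 5.166e+06 for the exhaust stack, i.e. 67.13 dB.
So the exhaust stack must be reduced from 78 to 67.13 dB: IL = 10.87 dB.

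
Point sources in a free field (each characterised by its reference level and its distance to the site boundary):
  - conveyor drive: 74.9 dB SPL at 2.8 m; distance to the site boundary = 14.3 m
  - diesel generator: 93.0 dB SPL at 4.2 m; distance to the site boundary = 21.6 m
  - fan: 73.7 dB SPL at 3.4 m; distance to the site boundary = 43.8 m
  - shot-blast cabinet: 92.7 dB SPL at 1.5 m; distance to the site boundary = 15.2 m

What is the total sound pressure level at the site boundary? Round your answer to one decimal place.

Propagate each source to the receiver with L = L_ref − 20·log₁₀(r/r_ref), then add intensities.
conveyor drive: 74.9 − 20·log₁₀(14.3/2.8) = 74.9 − 14.16 = 60.74 dB SPL.
diesel generator: 93.0 − 20·log₁₀(21.6/4.2) = 93.0 − 14.22 = 78.78 dB SPL.
fan: 73.7 − 20·log₁₀(43.8/3.4) = 73.7 − 22.20 = 51.50 dB SPL.
shot-blast cabinet: 92.7 − 20·log₁₀(15.2/1.5) = 92.7 − 20.12 = 72.58 dB SPL.
Σ 10^(L/10) = 9.490e+07 → L_total = 10·log₁₀(9.490e+07) = 79.77 dB SPL.

79.8 dB SPL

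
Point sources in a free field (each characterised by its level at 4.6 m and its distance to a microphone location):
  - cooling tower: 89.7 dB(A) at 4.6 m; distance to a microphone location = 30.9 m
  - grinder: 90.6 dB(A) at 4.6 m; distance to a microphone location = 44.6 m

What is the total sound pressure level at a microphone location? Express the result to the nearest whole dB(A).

75 dB(A)

Propagate each source to the receiver with L = L_ref − 20·log₁₀(r/r_ref), then add intensities.
cooling tower: 89.7 − 20·log₁₀(30.9/4.6) = 89.7 − 16.54 = 73.16 dB(A).
grinder: 90.6 − 20·log₁₀(44.6/4.6) = 90.6 − 19.73 = 70.87 dB(A).
Σ 10^(L/10) = 3.290e+07 → L_total = 10·log₁₀(3.290e+07) = 75.17 dB(A).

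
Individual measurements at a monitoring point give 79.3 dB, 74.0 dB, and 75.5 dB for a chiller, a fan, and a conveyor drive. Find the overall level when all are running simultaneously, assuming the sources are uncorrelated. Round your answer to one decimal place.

For uncorrelated sources the intensities add, so convert each level to linear form, sum, and take 10·log₁₀ of the total.
Σ 10^(L/10) = 10^(79.3/10) + 10^(74.0/10) + 10^(75.5/10) = 1.457e+08.
L_total = 10·log₁₀(1.457e+08) = 81.64 dB.

81.6 dB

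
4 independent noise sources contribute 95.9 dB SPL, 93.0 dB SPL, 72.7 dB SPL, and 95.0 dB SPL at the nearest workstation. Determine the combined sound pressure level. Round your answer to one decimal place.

99.6 dB SPL

For uncorrelated sources the intensities add, so convert each level to linear form, sum, and take 10·log₁₀ of the total.
Σ 10^(L/10) = 10^(95.9/10) + 10^(93.0/10) + 10^(72.7/10) + 10^(95.0/10) = 9.067e+09.
L_total = 10·log₁₀(9.067e+09) = 99.57 dB SPL.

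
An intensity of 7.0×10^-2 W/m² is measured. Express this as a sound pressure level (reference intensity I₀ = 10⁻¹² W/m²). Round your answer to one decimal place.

L = 10·log₁₀(I/I₀) = 10·log₁₀(7.0×10^-2/10⁻¹²) = 10·log₁₀(7.0×10^10).
L = 10·(0.8451 + 10) = 108.45 dB.

108.5 dB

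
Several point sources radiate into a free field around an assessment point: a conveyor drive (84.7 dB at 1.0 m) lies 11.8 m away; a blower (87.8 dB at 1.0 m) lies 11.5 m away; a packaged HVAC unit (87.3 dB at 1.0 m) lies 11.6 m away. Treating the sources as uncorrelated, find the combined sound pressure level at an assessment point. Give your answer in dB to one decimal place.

70.3 dB

Apply inverse-square spreading to bring every level to the receiver, then sum 10^(L/10).
conveyor drive: 84.7 − 20·log₁₀(11.8/1.0) = 84.7 − 21.44 = 63.26 dB.
blower: 87.8 − 20·log₁₀(11.5/1.0) = 87.8 − 21.21 = 66.59 dB.
packaged HVAC unit: 87.3 − 20·log₁₀(11.6/1.0) = 87.3 − 21.29 = 66.01 dB.
Σ 10^(L/10) = 1.067e+07 → L_total = 10·log₁₀(1.067e+07) = 70.28 dB.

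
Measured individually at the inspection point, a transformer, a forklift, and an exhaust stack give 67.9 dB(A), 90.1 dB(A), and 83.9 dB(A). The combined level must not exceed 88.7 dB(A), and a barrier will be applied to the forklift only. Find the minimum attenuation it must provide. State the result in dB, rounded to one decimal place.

3.2 dB

Everything except the forklift sums to 10^(67.9/10) + 10^(83.9/10) = 2.516e+08 in linear terms, 84.01 dB(A).
The limit corresponds to 10^(88.7/10) = 7.413e+08; subtracting the fixed part leaves 4.897e+08 for the forklift, i.e. 86.90 dB(A).
Required insertion loss = 90.1 − 86.90 = 3.20 dB.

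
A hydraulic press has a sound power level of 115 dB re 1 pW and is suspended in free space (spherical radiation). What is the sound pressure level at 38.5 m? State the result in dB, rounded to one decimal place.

72.3 dB

L_p = L_w − 10·log₁₀(4π·r²) with r = 38.5 m.
4π·r² = 1.863e+04 m², 10·log₁₀ of that is 42.701 dB.
L_p = 115 − 42.701 = 72.30 dB.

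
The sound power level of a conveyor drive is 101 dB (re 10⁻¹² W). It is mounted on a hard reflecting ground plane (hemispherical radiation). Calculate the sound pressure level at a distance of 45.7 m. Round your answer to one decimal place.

59.8 dB

Free-field hemispherical radiation: L_p = L_w − 10·log₁₀(2π·r²), r = 45.7 m.
2π·r² = 1.312e+04 m², 10·log₁₀ of that is 41.180 dB.
L_p = 101 − 41.180 = 59.82 dB.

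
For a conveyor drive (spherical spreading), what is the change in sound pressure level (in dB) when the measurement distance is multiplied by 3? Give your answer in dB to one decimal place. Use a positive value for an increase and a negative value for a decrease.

A point source loses 6 dB per doubling of distance; generally ΔL = −20·log₁₀(r₂/r₁).
ΔL = −20·log₁₀(3) = -9.54 dB.

-9.5 dB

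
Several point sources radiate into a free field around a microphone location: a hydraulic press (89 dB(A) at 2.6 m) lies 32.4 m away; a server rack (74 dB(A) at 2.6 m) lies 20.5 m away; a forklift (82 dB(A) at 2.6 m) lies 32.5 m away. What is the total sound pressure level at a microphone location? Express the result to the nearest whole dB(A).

Propagate each source to the receiver with L = L_ref − 20·log₁₀(r/r_ref), then add intensities.
hydraulic press: 89 − 20·log₁₀(32.4/2.6) = 89 − 21.91 = 67.09 dB(A).
server rack: 74 − 20·log₁₀(20.5/2.6) = 74 − 17.94 = 56.06 dB(A).
forklift: 82 − 20·log₁₀(32.5/2.6) = 82 − 21.94 = 60.06 dB(A).
Σ 10^(L/10) = 6.534e+06 → L_total = 10·log₁₀(6.534e+06) = 68.15 dB(A).

68 dB(A)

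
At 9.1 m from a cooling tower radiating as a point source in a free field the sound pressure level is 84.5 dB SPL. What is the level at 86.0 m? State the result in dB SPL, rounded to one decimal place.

Point-source attenuation: ΔL = 20·log₁₀(r₂/r₁) = 20·log₁₀(86.0/9.1) = 19.509 dB.
L₂ = 84.5 − 20·log₁₀(86.0/9.1) = 84.5 − 19.509 = 64.99 dB SPL.

65.0 dB SPL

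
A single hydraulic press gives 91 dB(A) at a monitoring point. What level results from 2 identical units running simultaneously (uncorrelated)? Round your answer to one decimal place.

94.0 dB(A)

L_total = L₁ + 10·log₁₀ N for N identical incoherent sources.
L_total = 91 + 10·log₁₀(2) = 91 + 3.010 = 94.01 dB(A).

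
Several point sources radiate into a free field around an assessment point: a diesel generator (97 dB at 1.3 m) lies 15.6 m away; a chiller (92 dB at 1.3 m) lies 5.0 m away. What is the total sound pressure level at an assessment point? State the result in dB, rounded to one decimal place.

Propagate each source to the receiver with L = L_ref − 20·log₁₀(r/r_ref), then add intensities.
diesel generator: 97 − 20·log₁₀(15.6/1.3) = 97 − 21.58 = 75.42 dB.
chiller: 92 − 20·log₁₀(5.0/1.3) = 92 − 11.70 = 80.30 dB.
Σ 10^(L/10) = 1.419e+08 → L_total = 10·log₁₀(1.419e+08) = 81.52 dB.

81.5 dB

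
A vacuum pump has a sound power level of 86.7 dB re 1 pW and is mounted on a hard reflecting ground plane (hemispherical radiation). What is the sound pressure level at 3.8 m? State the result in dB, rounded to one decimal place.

Free-field hemispherical radiation: L_p = L_w − 10·log₁₀(2π·r²), r = 3.8 m.
2π·r² = 90.73 m², 10·log₁₀ of that is 19.577 dB.
L_p = 86.7 − 19.577 = 67.12 dB.

67.1 dB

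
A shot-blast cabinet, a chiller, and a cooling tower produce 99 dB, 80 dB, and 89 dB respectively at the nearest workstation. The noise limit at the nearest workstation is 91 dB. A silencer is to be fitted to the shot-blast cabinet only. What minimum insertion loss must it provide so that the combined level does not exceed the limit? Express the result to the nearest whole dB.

13 dB

Fixed contribution from the other sources: Σ 10^(L/10) = 10^(80/10) + 10^(89/10) = 8.943e+08 (89.51 dB).
The limit corresponds to 10^(91/10) = 1.259e+09; subtracting the fixed part leaves 3.646e+08 for the shot-blast cabinet, i.e. 85.62 dB.
So the shot-blast cabinet must be reduced from 99 to 85.62 dB: IL = 13.38 dB.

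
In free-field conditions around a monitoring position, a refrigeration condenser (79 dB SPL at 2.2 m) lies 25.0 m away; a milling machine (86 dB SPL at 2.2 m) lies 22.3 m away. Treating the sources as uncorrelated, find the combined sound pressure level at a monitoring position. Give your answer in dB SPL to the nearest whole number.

67 dB SPL

First find each source's level at the receiver (point-source: −20·log₁₀(r/r_ref)), then combine on an intensity basis.
refrigeration condenser: 79 − 20·log₁₀(25.0/2.2) = 79 − 21.11 = 57.89 dB SPL.
milling machine: 86 − 20·log₁₀(22.3/2.2) = 86 − 20.12 = 65.88 dB SPL.
Σ 10^(L/10) = 4.490e+06 → L_total = 10·log₁₀(4.490e+06) = 66.52 dB SPL.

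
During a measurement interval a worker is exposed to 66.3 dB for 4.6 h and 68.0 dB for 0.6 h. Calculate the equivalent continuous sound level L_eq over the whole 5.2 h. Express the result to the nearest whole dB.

67 dB

Weight each interval's intensity by its duration and average over T = 5.2 h:
Σ tᵢ·10^(Lᵢ/10) = 4.6·10^(66.3/10) + 0.6·10^(68.0/10) = 2.341e+07.
L_eq = 10·log₁₀(2.341e+07/5.2) = 66.53 dB.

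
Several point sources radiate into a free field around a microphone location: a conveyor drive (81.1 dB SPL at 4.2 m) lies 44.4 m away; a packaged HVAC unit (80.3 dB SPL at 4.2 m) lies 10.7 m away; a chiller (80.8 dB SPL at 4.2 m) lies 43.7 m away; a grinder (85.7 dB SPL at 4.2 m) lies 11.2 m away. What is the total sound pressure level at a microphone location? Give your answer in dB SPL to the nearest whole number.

79 dB SPL

First find each source's level at the receiver (point-source: −20·log₁₀(r/r_ref)), then combine on an intensity basis.
conveyor drive: 81.1 − 20·log₁₀(44.4/4.2) = 81.1 − 20.48 = 60.62 dB SPL.
packaged HVAC unit: 80.3 − 20·log₁₀(10.7/4.2) = 80.3 − 8.12 = 72.18 dB SPL.
chiller: 80.8 − 20·log₁₀(43.7/4.2) = 80.8 − 20.34 = 60.46 dB SPL.
grinder: 85.7 − 20·log₁₀(11.2/4.2) = 85.7 − 8.52 = 77.18 dB SPL.
Σ 10^(L/10) = 7.102e+07 → L_total = 10·log₁₀(7.102e+07) = 78.51 dB SPL.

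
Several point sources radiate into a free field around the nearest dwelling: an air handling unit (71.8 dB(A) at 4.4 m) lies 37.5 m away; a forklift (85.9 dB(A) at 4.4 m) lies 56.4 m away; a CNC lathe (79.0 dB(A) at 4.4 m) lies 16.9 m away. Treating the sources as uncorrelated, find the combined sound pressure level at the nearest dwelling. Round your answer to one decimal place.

Propagate each source to the receiver with L = L_ref − 20·log₁₀(r/r_ref), then add intensities.
air handling unit: 71.8 − 20·log₁₀(37.5/4.4) = 71.8 − 18.61 = 53.19 dB(A).
forklift: 85.9 − 20·log₁₀(56.4/4.4) = 85.9 − 22.16 = 63.74 dB(A).
CNC lathe: 79.0 − 20·log₁₀(16.9/4.4) = 79.0 − 11.69 = 67.31 dB(A).
Σ 10^(L/10) = 7.961e+06 → L_total = 10·log₁₀(7.961e+06) = 69.01 dB(A).

69.0 dB(A)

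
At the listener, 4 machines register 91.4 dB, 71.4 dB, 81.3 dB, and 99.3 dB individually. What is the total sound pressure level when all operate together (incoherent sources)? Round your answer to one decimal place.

100.0 dB

Incoherent sources combine by intensity addition: L_total = 10·log₁₀(Σ 10^(L_i/10)).
Σ 10^(L/10) = 10^(91.4/10) + 10^(71.4/10) + 10^(81.3/10) + 10^(99.3/10) = 1.004e+10.
L_total = 10·log₁₀(1.004e+10) = 100.02 dB.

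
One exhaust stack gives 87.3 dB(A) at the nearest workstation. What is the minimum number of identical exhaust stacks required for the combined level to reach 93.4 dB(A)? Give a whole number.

The shortfall is 93.4 − 87.3 = 6.1 dB, and N units add 10·log₁₀ N, so need 10·log₁₀ N ≥ 6.1.
N ≥ 10^(6.1/10) = 4.074, so N = 5.

5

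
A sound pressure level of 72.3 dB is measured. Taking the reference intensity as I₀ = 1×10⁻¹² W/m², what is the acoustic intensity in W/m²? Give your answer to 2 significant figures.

1.7e-05 W/m²

I/I₀ = 10^(72.3/10) = 1.698e+07, so I = 1.698e+07 × 10⁻¹² W/m².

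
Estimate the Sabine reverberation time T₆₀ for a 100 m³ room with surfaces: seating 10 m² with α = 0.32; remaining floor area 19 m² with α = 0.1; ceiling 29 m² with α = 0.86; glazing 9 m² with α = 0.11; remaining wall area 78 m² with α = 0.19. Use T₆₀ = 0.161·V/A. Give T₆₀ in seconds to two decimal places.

Total absorption A = 10·0.32 + 19·0.1 + 29·0.86 + 9·0.11 + 78·0.19 = 45.85 m² sabins.
T₆₀ = 0.161·V/A = 0.161·100/45.85 = 0.351 s.

0.35 s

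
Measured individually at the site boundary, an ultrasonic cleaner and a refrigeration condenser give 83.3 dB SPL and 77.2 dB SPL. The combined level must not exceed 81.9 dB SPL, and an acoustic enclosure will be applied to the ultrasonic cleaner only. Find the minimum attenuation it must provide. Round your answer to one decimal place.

The untreated sources together contribute 10^(77.2/10) = 5.248e+07, i.e. 77.20 dB SPL.
To meet 81.9 dB SPL overall, the treated ultrasonic cleaner may contribute at most 10^(81.9/10) − 5.248e+07 = 1.024e+08, i.e. 80.10 dB SPL.
So the ultrasonic cleaner must be reduced from 83.3 to 80.10 dB SPL: IL = 3.20 dB.

3.2 dB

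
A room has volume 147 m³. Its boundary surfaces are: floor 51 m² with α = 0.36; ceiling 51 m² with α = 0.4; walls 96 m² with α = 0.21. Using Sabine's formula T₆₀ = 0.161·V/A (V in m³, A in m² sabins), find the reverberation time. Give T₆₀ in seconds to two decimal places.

A = Σ Sᵢαᵢ = 51·0.36 + 51·0.4 + 96·0.21 = 58.92 m².
T₆₀ = 0.161 × 147 / 58.92 = 0.402 s.

0.40 s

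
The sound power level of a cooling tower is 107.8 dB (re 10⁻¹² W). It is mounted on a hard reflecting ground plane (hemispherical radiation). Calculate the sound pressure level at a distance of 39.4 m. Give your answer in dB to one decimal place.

The power spreads over a hemisphere of area 2π·r², so L_p = L_w − 10·log₁₀(2π·r²).
2π·r² = 9754 m², 10·log₁₀ of that is 39.892 dB.
L_p = 107.8 − 39.892 = 67.91 dB.

67.9 dB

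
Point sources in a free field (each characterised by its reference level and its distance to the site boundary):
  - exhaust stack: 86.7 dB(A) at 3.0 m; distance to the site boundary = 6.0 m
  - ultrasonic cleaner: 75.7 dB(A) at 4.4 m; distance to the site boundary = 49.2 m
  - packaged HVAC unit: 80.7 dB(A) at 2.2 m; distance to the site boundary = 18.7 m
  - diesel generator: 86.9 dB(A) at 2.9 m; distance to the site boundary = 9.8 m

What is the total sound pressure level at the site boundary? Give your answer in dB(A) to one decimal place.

Propagate each source to the receiver with L = L_ref − 20·log₁₀(r/r_ref), then add intensities.
exhaust stack: 86.7 − 20·log₁₀(6.0/3.0) = 86.7 − 6.02 = 80.68 dB(A).
ultrasonic cleaner: 75.7 − 20·log₁₀(49.2/4.4) = 75.7 − 20.97 = 54.73 dB(A).
packaged HVAC unit: 80.7 − 20·log₁₀(18.7/2.2) = 80.7 − 18.59 = 62.11 dB(A).
diesel generator: 86.9 − 20·log₁₀(9.8/2.9) = 86.9 − 10.58 = 76.32 dB(A).
Σ 10^(L/10) = 1.617e+08 → L_total = 10·log₁₀(1.617e+08) = 82.09 dB(A).

82.1 dB(A)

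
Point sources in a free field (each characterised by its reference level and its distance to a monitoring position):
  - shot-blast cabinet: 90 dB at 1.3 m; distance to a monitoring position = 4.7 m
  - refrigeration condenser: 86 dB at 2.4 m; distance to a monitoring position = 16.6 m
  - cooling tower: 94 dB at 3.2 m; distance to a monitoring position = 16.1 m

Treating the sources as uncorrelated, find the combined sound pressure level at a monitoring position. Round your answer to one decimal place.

82.6 dB

Propagate each source to the receiver with L = L_ref − 20·log₁₀(r/r_ref), then add intensities.
shot-blast cabinet: 90 − 20·log₁₀(4.7/1.3) = 90 − 11.16 = 78.84 dB.
refrigeration condenser: 86 − 20·log₁₀(16.6/2.4) = 86 − 16.80 = 69.20 dB.
cooling tower: 94 − 20·log₁₀(16.1/3.2) = 94 − 14.03 = 79.97 dB.
Σ 10^(L/10) = 1.841e+08 → L_total = 10·log₁₀(1.841e+08) = 82.65 dB.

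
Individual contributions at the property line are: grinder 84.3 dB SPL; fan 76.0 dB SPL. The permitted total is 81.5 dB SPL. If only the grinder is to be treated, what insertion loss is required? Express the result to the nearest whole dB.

Fixed contribution from the other source: Σ 10^(L/10) = 10^(76.0/10) = 3.981e+07 (76.00 dB SPL).
To meet 81.5 dB SPL overall, the treated grinder may contribute at most 10^(81.5/10) − 3.981e+07 = 1.014e+08, i.e. 80.06 dB SPL.
Required insertion loss = 84.3 − 80.06 = 4.24 dB.

4 dB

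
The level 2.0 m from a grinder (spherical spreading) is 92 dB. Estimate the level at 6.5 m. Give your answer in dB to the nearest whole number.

For a point source, L₂ = L₁ − 20·log₁₀(r₂/r₁).
L₂ = 92 − 20·log₁₀(6.5/2.0) = 92 − 10.238 = 81.76 dB.

82 dB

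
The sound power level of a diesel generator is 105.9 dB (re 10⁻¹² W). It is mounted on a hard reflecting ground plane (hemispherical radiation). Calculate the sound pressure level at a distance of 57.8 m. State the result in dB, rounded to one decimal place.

62.7 dB

Free-field hemispherical radiation: L_p = L_w − 10·log₁₀(2π·r²), r = 57.8 m.
2π·r² = 2.099e+04 m², 10·log₁₀ of that is 43.220 dB.
L_p = 105.9 − 43.220 = 62.68 dB.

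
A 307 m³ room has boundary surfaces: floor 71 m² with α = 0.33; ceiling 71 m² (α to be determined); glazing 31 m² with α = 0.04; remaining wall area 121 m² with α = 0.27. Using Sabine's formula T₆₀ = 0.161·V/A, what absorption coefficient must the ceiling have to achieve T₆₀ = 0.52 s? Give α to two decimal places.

0.53

Required total absorption A = 0.161·307/0.52 = 95.05 m².
Absorption from the other surfaces = 71·0.33 + 31·0.04 + 121·0.27 = 57.34 m², so the ceiling must supply 37.71 m² over 71 m².
α = 37.71/71 = 0.531.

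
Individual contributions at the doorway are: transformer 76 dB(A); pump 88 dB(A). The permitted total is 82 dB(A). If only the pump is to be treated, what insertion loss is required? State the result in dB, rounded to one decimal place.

The untreated sources together contribute 10^(76/10) = 3.981e+07, i.e. 76.00 dB(A).
To meet 82 dB(A) overall, the treated pump may contribute at most 10^(82/10) − 3.981e+07 = 1.187e+08, i.e. 80.74 dB(A).
So the pump must be reduced from 88 to 80.74 dB(A): IL = 7.26 dB.

7.3 dB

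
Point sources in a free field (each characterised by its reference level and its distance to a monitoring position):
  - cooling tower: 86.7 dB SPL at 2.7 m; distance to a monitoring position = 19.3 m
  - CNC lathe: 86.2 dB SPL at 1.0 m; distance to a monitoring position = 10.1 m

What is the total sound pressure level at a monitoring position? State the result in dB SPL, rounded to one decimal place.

First find each source's level at the receiver (point-source: −20·log₁₀(r/r_ref)), then combine on an intensity basis.
cooling tower: 86.7 − 20·log₁₀(19.3/2.7) = 86.7 − 17.08 = 69.62 dB SPL.
CNC lathe: 86.2 − 20·log₁₀(10.1/1.0) = 86.2 − 20.09 = 66.11 dB SPL.
Σ 10^(L/10) = 1.324e+07 → L_total = 10·log₁₀(1.324e+07) = 71.22 dB SPL.

71.2 dB SPL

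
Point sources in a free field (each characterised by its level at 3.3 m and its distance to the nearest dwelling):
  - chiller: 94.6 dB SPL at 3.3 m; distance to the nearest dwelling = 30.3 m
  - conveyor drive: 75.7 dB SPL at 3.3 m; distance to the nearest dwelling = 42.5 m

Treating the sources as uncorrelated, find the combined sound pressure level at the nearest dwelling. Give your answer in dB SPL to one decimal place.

75.4 dB SPL

Propagate each source to the receiver with L = L_ref − 20·log₁₀(r/r_ref), then add intensities.
chiller: 94.6 − 20·log₁₀(30.3/3.3) = 94.6 − 19.26 = 75.34 dB SPL.
conveyor drive: 75.7 − 20·log₁₀(42.5/3.3) = 75.7 − 22.20 = 53.50 dB SPL.
Σ 10^(L/10) = 3.443e+07 → L_total = 10·log₁₀(3.443e+07) = 75.37 dB SPL.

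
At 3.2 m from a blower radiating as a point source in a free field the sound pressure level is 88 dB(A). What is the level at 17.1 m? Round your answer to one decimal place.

73.4 dB(A)

For a point source, L₂ = L₁ − 20·log₁₀(r₂/r₁).
L₂ = 88 − 20·log₁₀(17.1/3.2) = 88 − 14.557 = 73.44 dB(A).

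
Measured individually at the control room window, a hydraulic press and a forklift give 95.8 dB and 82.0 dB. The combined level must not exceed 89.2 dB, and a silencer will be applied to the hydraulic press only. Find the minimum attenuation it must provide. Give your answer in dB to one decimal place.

Everything except the hydraulic press sums to 10^(82.0/10) = 1.585e+08 in linear terms, 82.00 dB.
The limit corresponds to 10^(89.2/10) = 8.318e+08; subtracting the fixed part leaves 6.733e+08 for the hydraulic press, i.e. 88.28 dB.
So the hydraulic press must be reduced from 95.8 to 88.28 dB: IL = 7.52 dB.

7.5 dB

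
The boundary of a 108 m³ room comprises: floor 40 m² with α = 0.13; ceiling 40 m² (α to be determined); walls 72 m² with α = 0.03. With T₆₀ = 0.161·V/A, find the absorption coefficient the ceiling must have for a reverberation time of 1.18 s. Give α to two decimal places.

0.18

A = 0.161·V/T₆₀ = 0.161·108/1.18 = 14.74 m² sabins.
Absorption from the other surfaces = 40·0.13 + 72·0.03 = 7.36 m², so the ceiling must supply 7.38 m² over 40 m².
α = 7.38/40 = 0.184.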